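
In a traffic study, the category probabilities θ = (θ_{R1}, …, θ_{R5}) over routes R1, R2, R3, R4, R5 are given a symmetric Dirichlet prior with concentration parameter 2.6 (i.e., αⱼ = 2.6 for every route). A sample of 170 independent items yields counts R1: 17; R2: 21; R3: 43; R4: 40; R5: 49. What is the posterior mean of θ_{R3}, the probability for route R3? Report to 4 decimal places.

0.2492

The Dirichlet prior is conjugate to the Multinomial likelihood: each posterior αⱼ = prior αⱼ + observed count nⱼ.
Posterior concentration: (19.6, 23.6, 45.6, 42.6, 51.6), total = 183.0.
E[θ_{R3}|data] = α_{R3}/Σα = 45.6/183.0 = 0.2492.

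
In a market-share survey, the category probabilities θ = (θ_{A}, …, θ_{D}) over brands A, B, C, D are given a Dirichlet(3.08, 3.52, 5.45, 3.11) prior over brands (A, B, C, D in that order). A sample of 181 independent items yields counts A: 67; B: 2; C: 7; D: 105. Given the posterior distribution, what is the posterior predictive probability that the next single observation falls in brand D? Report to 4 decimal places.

0.5511

The Dirichlet prior is conjugate to the Multinomial likelihood: each posterior αⱼ = prior αⱼ + observed count nⱼ.
Posterior concentration: (70.08, 5.52, 12.45, 108.11), total = 196.16.
P(next = D | data) = α_{D}/Σα = 0.5511.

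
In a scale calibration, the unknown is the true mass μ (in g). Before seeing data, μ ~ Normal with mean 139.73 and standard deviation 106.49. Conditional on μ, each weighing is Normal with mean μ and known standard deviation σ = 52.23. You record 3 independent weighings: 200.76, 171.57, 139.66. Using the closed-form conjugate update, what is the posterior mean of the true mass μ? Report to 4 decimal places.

168.3670

For Normal data with known variance σ², a Normal(μ₀, σ₀²) prior on μ is conjugate. Posterior precision = 1/σ₀² + n/σ²; posterior mean is the precision-weighted average of μ₀ and x̄.
Σxᵢ = 200.76 + 171.57 + 139.66 = 511.99, so n·x̄ = 511.99.
σ₀² = 106.49² = 11340.1201, σ² = 52.23² = 2727.9729; σ² + n·σ₀² = 2727.9729 + 3·11340.1201 = 36748.3332.
Posterior mean = (μ₀/σ₀² + n·x̄/σ²)/(1/σ₀² + n/σ²) = (σ²·μ₀ + σ₀²·n·x̄)/(σ² + n·σ₀²) = (2727.9729·139.73 + 11340.1201·511.99)/36748.3332 = 6187207.743316/36748.3332 = 168.3670.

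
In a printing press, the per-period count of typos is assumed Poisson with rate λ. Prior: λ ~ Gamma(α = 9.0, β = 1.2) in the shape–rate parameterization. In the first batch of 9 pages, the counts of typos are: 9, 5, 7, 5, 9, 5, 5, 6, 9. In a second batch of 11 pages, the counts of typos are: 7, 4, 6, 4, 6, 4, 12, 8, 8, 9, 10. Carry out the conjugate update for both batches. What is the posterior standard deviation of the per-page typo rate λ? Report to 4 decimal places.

With a Gamma(shape α, rate β) prior, the Poisson likelihood is conjugate: the posterior is Gamma(α + ΣXᵢ, β + n).
Batch 1: sum of counts S = 60 over n = 9 pages.
After batch 1: Gamma(α+S, β+n) = Gamma(9.0+60, 1.2+9) = Gamma(69.0, 10.2).
Batch 2: sum of counts S = 78 over n = 11 pages.
After batch 2: Gamma(α+S, β+n) = Gamma(69.0+78, 10.2+11) = Gamma(147.0, 21.2).
SD = √α/β = √147.0/21.2 = 0.5719.

0.5719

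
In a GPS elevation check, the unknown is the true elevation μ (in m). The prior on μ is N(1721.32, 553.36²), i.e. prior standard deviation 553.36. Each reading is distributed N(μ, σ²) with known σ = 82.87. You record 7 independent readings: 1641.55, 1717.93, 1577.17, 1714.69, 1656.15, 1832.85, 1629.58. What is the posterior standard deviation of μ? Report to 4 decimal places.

For Normal data with known variance σ², a Normal(μ₀, σ₀²) prior on μ is conjugate. Posterior precision = 1/σ₀² + n/σ²; posterior mean is the precision-weighted average of μ₀ and x̄.
σ₀² = 553.36² = 306207.2896, σ² = 82.87² = 6867.4369; σ² + n·σ₀² = 6867.4369 + 7·306207.2896 = 2150318.4641.
Posterior precision = 1/σ₀² + n/σ² = 1/306207.2896 + 7/6867.4369 = (σ² + n·σ₀²)/(σ₀²σ²) = 2150318.4641/(306207.2896·6867.4369); posterior variance σₙ² = σ₀²σ²/(σ² + n·σ₀²) = 306207.2896·6867.4369/2150318.4641 = 977.929211.
Posterior SD = √σₙ² = √(306207.2896·6867.4369/2150318.4641) = 31.2719.

31.2719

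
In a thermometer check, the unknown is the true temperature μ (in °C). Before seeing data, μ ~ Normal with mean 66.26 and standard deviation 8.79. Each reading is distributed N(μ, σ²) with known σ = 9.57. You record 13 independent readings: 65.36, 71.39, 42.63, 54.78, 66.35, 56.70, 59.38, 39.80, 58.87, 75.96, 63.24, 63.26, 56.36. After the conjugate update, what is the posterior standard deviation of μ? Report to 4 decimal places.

2.5409

For Normal data with known variance σ², a Normal(μ₀, σ₀²) prior on μ is conjugate. Posterior precision = 1/σ₀² + n/σ²; posterior mean is the precision-weighted average of μ₀ and x̄.
σ₀² = 8.79² = 77.2641, σ² = 9.57² = 91.5849; σ² + n·σ₀² = 91.5849 + 13·77.2641 = 1096.0182.
Posterior precision = 1/σ₀² + n/σ² = 1/77.2641 + 13/91.5849 = (σ² + n·σ₀²)/(σ₀²σ²) = 1096.0182/(77.2641·91.5849); posterior variance σₙ² = σ₀²σ²/(σ² + n·σ₀²) = 77.2641·91.5849/1096.0182 = 6.456302.
Posterior SD = √σₙ² = √(77.2641·91.5849/1096.0182) = 2.5409.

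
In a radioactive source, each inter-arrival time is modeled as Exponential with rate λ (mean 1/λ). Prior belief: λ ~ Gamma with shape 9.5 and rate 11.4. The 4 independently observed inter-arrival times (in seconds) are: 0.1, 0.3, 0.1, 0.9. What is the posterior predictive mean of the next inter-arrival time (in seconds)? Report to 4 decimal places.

1.0240

With a Gamma(shape α, rate β) prior on the exponential rate λ, the posterior after n observations with total T = Σxᵢ is Gamma(α+n, β+T).
Sum of observations T = 1.4 seconds; n = 4.
Posterior: Gamma(9.5+4, 11.4+1.4) = Gamma(13.5, 12.8).
The predictive distribution for the next observation is Lomax; its mean is β/(α−1) = 12.8/12.5 = 1.0240.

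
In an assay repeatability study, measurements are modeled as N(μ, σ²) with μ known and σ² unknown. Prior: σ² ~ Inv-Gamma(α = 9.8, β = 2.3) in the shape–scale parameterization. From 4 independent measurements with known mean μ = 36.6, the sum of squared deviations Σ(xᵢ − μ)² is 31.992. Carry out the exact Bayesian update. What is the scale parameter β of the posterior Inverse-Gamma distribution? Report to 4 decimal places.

18.2960

With known mean μ and an Inverse-Gamma(α, β) prior on σ², the Normal likelihood is conjugate: posterior is Inv-Gamma(α + n/2, β + Σ(xᵢ−μ)²/2).
Posterior: Inv-Gamma(9.8 + 4/2, 2.3 + 31.992/2) = Inv-Gamma(11.80, 18.2960).
Posterior β = 18.2960.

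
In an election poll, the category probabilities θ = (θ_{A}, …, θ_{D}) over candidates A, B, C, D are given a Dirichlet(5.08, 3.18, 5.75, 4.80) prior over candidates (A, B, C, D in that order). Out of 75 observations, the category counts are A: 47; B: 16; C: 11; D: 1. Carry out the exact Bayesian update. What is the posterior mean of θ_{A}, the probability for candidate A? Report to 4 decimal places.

The Dirichlet prior is conjugate to the Multinomial likelihood: each posterior αⱼ = prior αⱼ + observed count nⱼ.
Posterior concentration: (52.08, 19.18, 16.75, 5.80), total = 93.81.
E[θ_{A}|data] = α_{A}/Σα = 52.08/93.81 = 0.5552.

0.5552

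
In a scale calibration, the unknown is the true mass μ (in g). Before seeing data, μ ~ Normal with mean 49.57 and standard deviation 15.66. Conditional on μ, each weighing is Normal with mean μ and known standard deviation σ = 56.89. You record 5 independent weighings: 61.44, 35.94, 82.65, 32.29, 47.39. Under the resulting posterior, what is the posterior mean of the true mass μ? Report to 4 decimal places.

50.2217

For Normal data with known variance σ², a Normal(μ₀, σ₀²) prior on μ is conjugate. Posterior precision = 1/σ₀² + n/σ²; posterior mean is the precision-weighted average of μ₀ and x̄.
Σxᵢ = 61.44 + 35.94 + 82.65 + 32.29 + 47.39 = 259.71, so n·x̄ = 259.71.
σ₀² = 15.66² = 245.2356, σ² = 56.89² = 3236.4721; σ² + n·σ₀² = 3236.4721 + 5·245.2356 = 4462.6501.
Posterior mean = (μ₀/σ₀² + n·x̄/σ²)/(1/σ₀² + n/σ²) = (σ²·μ₀ + σ₀²·n·x̄)/(σ² + n·σ₀²) = (3236.4721·49.57 + 245.2356·259.71)/4462.6501 = 224122.059673/4462.6501 = 50.2217.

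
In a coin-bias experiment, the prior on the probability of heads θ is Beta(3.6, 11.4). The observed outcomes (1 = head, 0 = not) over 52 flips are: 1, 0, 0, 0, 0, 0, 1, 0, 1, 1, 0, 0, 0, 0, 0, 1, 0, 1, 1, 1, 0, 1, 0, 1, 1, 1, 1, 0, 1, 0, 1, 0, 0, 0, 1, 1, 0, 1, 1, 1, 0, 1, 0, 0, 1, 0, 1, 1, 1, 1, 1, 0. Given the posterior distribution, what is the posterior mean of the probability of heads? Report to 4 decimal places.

The Beta prior is conjugate to a Binomial/Bernoulli likelihood; the update adds successes to α and failures to β.
Posterior: Beta(α+k, β+n−k) = Beta(3.6+27, 11.4+25) = Beta(30.6, 36.4).
Posterior mean = α/(α+β) = 30.6/67.0 = 0.4567.

0.4567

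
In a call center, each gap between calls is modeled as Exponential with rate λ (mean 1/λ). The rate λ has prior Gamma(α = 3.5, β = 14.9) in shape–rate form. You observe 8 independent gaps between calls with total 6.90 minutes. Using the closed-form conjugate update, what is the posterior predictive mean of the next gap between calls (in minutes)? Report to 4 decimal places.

With a Gamma(shape α, rate β) prior on the exponential rate λ, the posterior after n observations with total T = Σxᵢ is Gamma(α+n, β+T).
Posterior: Gamma(3.5+8, 14.9+6.90) = Gamma(11.5, 21.80).
The predictive distribution for the next observation is Lomax; its mean is β/(α−1) = 21.80/10.5 = 2.0762.

2.0762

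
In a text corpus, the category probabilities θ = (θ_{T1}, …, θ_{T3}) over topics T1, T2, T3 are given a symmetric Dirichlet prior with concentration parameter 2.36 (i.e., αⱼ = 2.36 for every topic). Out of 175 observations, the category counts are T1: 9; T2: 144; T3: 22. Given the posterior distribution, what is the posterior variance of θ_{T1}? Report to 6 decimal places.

0.000320

The Dirichlet prior is conjugate to the Multinomial likelihood: each posterior αⱼ = prior αⱼ + observed count nⱼ.
Posterior concentration: (11.36, 146.36, 24.36), total = 182.08.
Var[θ_j] = α_j(Σα−α_j)/((Σα)²(Σα+1)) = 11.36·170.72/(182.08²·183.08) = 0.000320.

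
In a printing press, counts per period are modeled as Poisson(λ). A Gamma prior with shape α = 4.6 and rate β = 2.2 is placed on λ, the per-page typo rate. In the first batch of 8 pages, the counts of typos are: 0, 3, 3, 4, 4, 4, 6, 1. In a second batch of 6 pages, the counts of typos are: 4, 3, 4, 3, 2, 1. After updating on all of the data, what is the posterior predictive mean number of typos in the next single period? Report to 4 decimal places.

With a Gamma(shape α, rate β) prior, the Poisson likelihood is conjugate: the posterior is Gamma(α + ΣXᵢ, β + n).
Batch 1: sum of counts S = 25 over n = 8 pages.
After batch 1: Gamma(α+S, β+n) = Gamma(4.6+25, 2.2+8) = Gamma(29.6, 10.2).
Batch 2: sum of counts S = 17 over n = 6 pages.
After batch 2: Gamma(α+S, β+n) = Gamma(29.6+17, 10.2+6) = Gamma(46.6, 16.2).
The predictive distribution for one future period is NegBinom with mean α/β = 2.8765.

2.8765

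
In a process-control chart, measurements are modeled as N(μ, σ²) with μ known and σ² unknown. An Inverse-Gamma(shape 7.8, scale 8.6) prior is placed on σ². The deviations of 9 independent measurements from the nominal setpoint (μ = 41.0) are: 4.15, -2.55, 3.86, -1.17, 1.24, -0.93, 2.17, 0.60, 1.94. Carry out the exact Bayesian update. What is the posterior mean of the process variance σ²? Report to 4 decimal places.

3.0278

With known mean μ and an Inverse-Gamma(α, β) prior on σ², the Normal likelihood is conjugate: posterior is Inv-Gamma(α + n/2, β + Σ(xᵢ−μ)²/2).
Σ(xᵢ−μ)² = (4.15)² + (-2.55)² + (3.86)² + (-1.17)² + (1.24)² + (-0.93)² + (2.17)² + (0.60)² + (1.94)² = 51.2285.
Posterior: Inv-Gamma(7.8 + 9/2, 8.6 + 51.2285/2) = Inv-Gamma(12.30, 34.21425).
E[σ²|data] = β/(α−1) = 34.21425/11.30 = 3.0278.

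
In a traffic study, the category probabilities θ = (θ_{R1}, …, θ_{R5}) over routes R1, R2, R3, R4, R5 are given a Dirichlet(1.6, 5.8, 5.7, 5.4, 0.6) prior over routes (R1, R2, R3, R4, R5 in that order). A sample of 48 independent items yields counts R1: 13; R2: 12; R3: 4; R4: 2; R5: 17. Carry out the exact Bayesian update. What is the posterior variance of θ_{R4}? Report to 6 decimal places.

The Dirichlet prior is conjugate to the Multinomial likelihood: each posterior αⱼ = prior αⱼ + observed count nⱼ.
Posterior concentration: (14.6, 17.8, 9.7, 7.4, 17.6), total = 67.1.
Var[θ_j] = α_j(Σα−α_j)/((Σα)²(Σα+1)) = 7.4·59.7/(67.1²·68.1) = 0.001441.

0.001441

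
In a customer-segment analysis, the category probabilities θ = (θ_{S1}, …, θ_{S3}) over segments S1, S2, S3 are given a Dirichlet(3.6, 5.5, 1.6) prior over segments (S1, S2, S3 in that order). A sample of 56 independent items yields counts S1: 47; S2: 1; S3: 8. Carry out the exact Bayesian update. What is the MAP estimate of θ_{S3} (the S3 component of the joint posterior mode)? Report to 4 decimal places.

0.1350

The Dirichlet prior is conjugate to the Multinomial likelihood: each posterior αⱼ = prior αⱼ + observed count nⱼ.
Posterior concentration: (50.6, 6.5, 9.6), total = 66.7.
Joint mode component: (α_{S3}−1)/(Σα−K) = 8.6/63.7 = 0.1350.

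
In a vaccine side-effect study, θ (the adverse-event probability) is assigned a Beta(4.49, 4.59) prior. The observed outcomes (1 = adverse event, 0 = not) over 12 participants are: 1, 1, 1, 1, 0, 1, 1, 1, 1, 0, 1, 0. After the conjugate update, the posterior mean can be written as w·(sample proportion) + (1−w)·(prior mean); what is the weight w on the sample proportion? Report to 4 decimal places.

0.5693

The Beta prior is conjugate to a Binomial/Bernoulli likelihood; the update adds successes to α and failures to β.
Posterior mean = (α₀+k)/(α₀+β₀+n) = [n/(α₀+β₀+n)]·(k/n) + [(α₀+β₀)/(α₀+β₀+n)]·α₀/(α₀+β₀), so only n and the prior enter the weight.
The weight on the data is w = n/(α₀+β₀+n) = 12/(4.49+4.59+12) = 12/21.08 = 0.5693.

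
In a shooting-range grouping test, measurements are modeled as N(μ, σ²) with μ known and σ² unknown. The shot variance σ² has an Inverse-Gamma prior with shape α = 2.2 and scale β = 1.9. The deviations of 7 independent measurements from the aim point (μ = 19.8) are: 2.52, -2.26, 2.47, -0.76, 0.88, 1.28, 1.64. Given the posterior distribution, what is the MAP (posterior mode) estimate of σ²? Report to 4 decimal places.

With known mean μ and an Inverse-Gamma(α, β) prior on σ², the Normal likelihood is conjugate: posterior is Inv-Gamma(α + n/2, β + Σ(xᵢ−μ)²/2).
Σ(xᵢ−μ)² = (2.52)² + (-2.26)² + (2.47)² + (-0.76)² + (0.88)² + (1.28)² + (1.64)² = 23.2389.
Posterior: Inv-Gamma(2.2 + 7/2, 1.9 + 23.2389/2) = Inv-Gamma(5.70, 13.51945).
Mode = β/(α+1) = 13.51945/6.70 = 2.0178.

2.0178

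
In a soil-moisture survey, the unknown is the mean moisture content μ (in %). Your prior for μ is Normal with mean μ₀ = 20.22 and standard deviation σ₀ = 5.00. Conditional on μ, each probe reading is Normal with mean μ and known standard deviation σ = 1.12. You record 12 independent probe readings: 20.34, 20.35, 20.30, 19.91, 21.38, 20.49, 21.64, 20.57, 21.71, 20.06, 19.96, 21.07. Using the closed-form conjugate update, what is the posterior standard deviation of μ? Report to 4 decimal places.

For Normal data with known variance σ², a Normal(μ₀, σ₀²) prior on μ is conjugate. Posterior precision = 1/σ₀² + n/σ²; posterior mean is the precision-weighted average of μ₀ and x̄.
σ₀² = 5.00² = 25, σ² = 1.12² = 1.2544; σ² + n·σ₀² = 1.2544 + 12·25 = 301.2544.
Posterior precision = 1/σ₀² + n/σ² = 1/25 + 12/1.2544 = (σ² + n·σ₀²)/(σ₀²σ²) = 301.2544/(25·1.2544); posterior variance σₙ² = σ₀²σ²/(σ² + n·σ₀²) = 25·1.2544/301.2544 = 0.104098.
Posterior SD = √σₙ² = √(25·1.2544/301.2544) = 0.3226.

0.3226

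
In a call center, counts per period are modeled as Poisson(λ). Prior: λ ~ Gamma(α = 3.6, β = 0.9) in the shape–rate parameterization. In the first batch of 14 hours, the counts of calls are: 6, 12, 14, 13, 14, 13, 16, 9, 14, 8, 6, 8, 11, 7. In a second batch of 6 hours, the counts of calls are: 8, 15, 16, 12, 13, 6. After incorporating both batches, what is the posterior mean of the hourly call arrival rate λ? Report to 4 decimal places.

With a Gamma(shape α, rate β) prior, the Poisson likelihood is conjugate: the posterior is Gamma(α + ΣXᵢ, β + n).
Batch 1: sum of counts S = 151 over n = 14 hours.
After batch 1: Gamma(α+S, β+n) = Gamma(3.6+151, 0.9+14) = Gamma(154.6, 14.9).
Batch 2: sum of counts S = 70 over n = 6 hours.
After batch 2: Gamma(α+S, β+n) = Gamma(154.6+70, 14.9+6) = Gamma(224.6, 20.9).
Posterior mean = α/β = 224.6/20.9 = 10.7464.

10.7464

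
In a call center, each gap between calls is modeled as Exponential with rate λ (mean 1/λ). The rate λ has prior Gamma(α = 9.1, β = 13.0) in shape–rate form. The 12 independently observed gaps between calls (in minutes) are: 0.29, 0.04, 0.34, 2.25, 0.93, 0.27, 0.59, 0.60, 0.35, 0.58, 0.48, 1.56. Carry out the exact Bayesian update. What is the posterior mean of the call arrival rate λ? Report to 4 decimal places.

0.9915

With a Gamma(shape α, rate β) prior on the exponential rate λ, the posterior after n observations with total T = Σxᵢ is Gamma(α+n, β+T).
Sum of observations T = 8.28 minutes; n = 12.
Posterior: Gamma(9.1+12, 13.0+8.28) = Gamma(21.1, 21.28).
Posterior mean of λ = α/β = 21.1/21.28 = 0.9915.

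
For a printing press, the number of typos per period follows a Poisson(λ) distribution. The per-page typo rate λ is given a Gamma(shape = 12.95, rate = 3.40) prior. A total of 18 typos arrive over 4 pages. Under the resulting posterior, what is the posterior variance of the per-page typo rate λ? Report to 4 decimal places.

0.5652

With a Gamma(shape α, rate β) prior, the Poisson likelihood is conjugate: the posterior is Gamma(α + ΣXᵢ, β + n).
Posterior: Gamma(α+S, β+n) = Gamma(12.95+18, 3.40+4) = Gamma(30.95, 7.40).
Var = α/β² = 30.95/7.40² = 0.5652.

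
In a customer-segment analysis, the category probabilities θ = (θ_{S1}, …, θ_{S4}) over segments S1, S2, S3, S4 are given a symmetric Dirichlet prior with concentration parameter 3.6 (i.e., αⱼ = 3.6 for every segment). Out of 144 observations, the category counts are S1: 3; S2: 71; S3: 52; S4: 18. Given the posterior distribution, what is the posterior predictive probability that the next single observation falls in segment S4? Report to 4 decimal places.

The Dirichlet prior is conjugate to the Multinomial likelihood: each posterior αⱼ = prior αⱼ + observed count nⱼ.
Posterior concentration: (6.6, 74.6, 55.6, 21.6), total = 158.4.
P(next = S4 | data) = α_{S4}/Σα = 0.1364.

0.1364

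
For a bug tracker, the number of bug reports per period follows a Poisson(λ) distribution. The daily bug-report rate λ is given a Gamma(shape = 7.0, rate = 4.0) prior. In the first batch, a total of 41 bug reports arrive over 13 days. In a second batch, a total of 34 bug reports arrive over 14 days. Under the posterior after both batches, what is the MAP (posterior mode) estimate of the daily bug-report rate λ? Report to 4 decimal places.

With a Gamma(shape α, rate β) prior, the Poisson likelihood is conjugate: the posterior is Gamma(α + ΣXᵢ, β + n).
After batch 1: Gamma(α+S, β+n) = Gamma(7.0+41, 4.0+13) = Gamma(48.0, 17.0).
After batch 2: Gamma(α+S, β+n) = Gamma(48.0+34, 17.0+14) = Gamma(82.0, 31.0).
Mode of Gamma(α,β) for α≥1 is (α−1)/β = 81.0/31.0 = 2.6129.

2.6129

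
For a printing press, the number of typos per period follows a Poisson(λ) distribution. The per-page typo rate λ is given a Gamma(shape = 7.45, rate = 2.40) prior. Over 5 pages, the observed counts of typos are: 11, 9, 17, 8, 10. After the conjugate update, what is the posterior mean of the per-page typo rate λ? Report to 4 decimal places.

8.4392

With a Gamma(shape α, rate β) prior, the Poisson likelihood is conjugate: the posterior is Gamma(α + ΣXᵢ, β + n).
Sum of counts S = 55 over n = 5 pages.
Posterior: Gamma(α+S, β+n) = Gamma(7.45+55, 2.40+5) = Gamma(62.45, 7.40).
Posterior mean = α/β = 62.45/7.40 = 8.4392.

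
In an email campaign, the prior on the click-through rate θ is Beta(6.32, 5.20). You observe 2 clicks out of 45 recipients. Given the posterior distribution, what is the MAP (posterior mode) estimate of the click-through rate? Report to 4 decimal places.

0.1343

The Beta prior is conjugate to a Binomial/Bernoulli likelihood; the update adds successes to α and failures to β.
Posterior: Beta(α+k, β+n−k) = Beta(6.32+2, 5.20+43) = Beta(8.32, 48.20).
Mode of Beta(a,b) for a,b>1 is (a−1)/(a+b−2) = 7.32/54.52 = 0.1343.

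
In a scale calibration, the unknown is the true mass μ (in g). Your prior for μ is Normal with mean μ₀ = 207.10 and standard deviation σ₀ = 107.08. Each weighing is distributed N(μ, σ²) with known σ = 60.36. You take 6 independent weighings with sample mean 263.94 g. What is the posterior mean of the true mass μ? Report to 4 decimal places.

For Normal data with known variance σ², a Normal(μ₀, σ₀²) prior on μ is conjugate. Posterior precision = 1/σ₀² + n/σ²; posterior mean is the precision-weighted average of μ₀ and x̄.
n·x̄ = 6·263.94 = 1583.64.
σ₀² = 107.08² = 11466.1264, σ² = 60.36² = 3643.3296; σ² + n·σ₀² = 3643.3296 + 6·11466.1264 = 72440.088.
Posterior mean = (μ₀/σ₀² + n·x̄/σ²)/(1/σ₀² + n/σ²) = (σ²·μ₀ + σ₀²·n·x̄)/(σ² + n·σ₀²) = (3643.3296·207.10 + 11466.1264·1583.64)/72440.088 = 18912749.972256/72440.088 = 261.0813.

261.0813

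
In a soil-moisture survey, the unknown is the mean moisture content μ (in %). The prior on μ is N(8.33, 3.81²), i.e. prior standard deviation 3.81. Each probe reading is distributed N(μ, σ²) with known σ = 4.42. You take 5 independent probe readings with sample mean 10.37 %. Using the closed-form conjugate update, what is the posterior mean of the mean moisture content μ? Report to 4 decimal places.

For Normal data with known variance σ², a Normal(μ₀, σ₀²) prior on μ is conjugate. Posterior precision = 1/σ₀² + n/σ²; posterior mean is the precision-weighted average of μ₀ and x̄.
n·x̄ = 5·10.37 = 51.85.
σ₀² = 3.81² = 14.5161, σ² = 4.42² = 19.5364; σ² + n·σ₀² = 19.5364 + 5·14.5161 = 92.1169.
Posterior mean = (μ₀/σ₀² + n·x̄/σ²)/(1/σ₀² + n/σ²) = (σ²·μ₀ + σ₀²·n·x̄)/(σ² + n·σ₀²) = (19.5364·8.33 + 14.5161·51.85)/92.1169 = 915.397997/92.1169 = 9.9374.

9.9374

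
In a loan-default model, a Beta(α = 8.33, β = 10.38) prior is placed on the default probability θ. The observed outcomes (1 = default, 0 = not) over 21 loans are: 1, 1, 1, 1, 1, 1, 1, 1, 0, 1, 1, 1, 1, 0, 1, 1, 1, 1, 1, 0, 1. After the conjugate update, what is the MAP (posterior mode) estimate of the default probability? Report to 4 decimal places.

The Beta prior is conjugate to a Binomial/Bernoulli likelihood; the update adds successes to α and failures to β.
Posterior: Beta(α+k, β+n−k) = Beta(8.33+18, 10.38+3) = Beta(26.33, 13.38).
Mode of Beta(a,b) for a,b>1 is (a−1)/(a+b−2) = 25.33/37.71 = 0.6717.

0.6717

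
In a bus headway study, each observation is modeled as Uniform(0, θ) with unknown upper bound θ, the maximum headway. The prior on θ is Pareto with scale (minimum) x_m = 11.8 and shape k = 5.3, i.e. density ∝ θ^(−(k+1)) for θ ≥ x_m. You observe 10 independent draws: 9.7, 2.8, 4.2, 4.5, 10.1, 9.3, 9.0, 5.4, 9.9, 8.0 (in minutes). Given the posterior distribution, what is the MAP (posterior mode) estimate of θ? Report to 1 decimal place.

11.8

A Pareto(scale x_m, shape k) prior on the upper bound θ of Uniform(0, θ) is conjugate: posterior is Pareto(max(x_m, max xᵢ), k + n).
Sample maximum = 10.1; prior scale x_m = 11.8 → posterior scale = max = 11.8.
Posterior shape = 5.3 + 10 = 15.3.
The Pareto density is decreasing on [x_m, ∞), so the mode is x_m = 11.8.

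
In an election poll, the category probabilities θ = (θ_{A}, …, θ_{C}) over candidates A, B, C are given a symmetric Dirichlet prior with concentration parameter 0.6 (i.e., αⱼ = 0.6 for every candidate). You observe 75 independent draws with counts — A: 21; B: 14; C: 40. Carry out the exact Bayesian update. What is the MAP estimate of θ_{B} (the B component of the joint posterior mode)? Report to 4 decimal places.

0.1843

The Dirichlet prior is conjugate to the Multinomial likelihood: each posterior αⱼ = prior αⱼ + observed count nⱼ.
Posterior concentration: (21.6, 14.6, 40.6), total = 76.8.
Joint mode component: (α_{B}−1)/(Σα−K) = 13.6/73.8 = 0.1843.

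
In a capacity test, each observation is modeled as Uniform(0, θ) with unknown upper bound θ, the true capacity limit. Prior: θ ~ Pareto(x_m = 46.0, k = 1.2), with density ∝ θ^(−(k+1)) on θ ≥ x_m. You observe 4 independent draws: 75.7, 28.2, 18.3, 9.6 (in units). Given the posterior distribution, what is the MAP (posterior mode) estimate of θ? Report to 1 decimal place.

75.7

A Pareto(scale x_m, shape k) prior on the upper bound θ of Uniform(0, θ) is conjugate: posterior is Pareto(max(x_m, max xᵢ), k + n).
Sample maximum = 75.7; prior scale x_m = 46.0 → posterior scale = max = 75.7.
Posterior shape = 1.2 + 4 = 5.2.
The Pareto density is decreasing on [x_m, ∞), so the mode is x_m = 75.7.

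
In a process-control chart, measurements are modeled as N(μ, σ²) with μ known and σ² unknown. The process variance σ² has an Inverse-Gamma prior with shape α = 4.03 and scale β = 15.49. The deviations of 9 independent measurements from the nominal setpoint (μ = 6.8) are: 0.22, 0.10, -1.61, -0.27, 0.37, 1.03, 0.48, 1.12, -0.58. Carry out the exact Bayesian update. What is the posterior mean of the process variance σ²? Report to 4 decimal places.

With known mean μ and an Inverse-Gamma(α, β) prior on σ², the Normal likelihood is conjugate: posterior is Inv-Gamma(α + n/2, β + Σ(xᵢ−μ)²/2).
Σ(xᵢ−μ)² = (0.22)² + (0.10)² + (-1.61)² + (-0.27)² + (0.37)² + (1.03)² + (0.48)² + (1.12)² + (-0.58)² = 5.7424.
Posterior: Inv-Gamma(4.03 + 9/2, 15.49 + 5.7424/2) = Inv-Gamma(8.53, 18.36120).
E[σ²|data] = β/(α−1) = 18.36120/7.53 = 2.4384.

2.4384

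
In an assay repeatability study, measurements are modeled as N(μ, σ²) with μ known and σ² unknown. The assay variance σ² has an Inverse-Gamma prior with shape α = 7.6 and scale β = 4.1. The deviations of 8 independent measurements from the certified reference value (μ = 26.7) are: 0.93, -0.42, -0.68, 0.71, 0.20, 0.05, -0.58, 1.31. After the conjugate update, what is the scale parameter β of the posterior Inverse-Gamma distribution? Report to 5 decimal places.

With known mean μ and an Inverse-Gamma(α, β) prior on σ², the Normal likelihood is conjugate: posterior is Inv-Gamma(α + n/2, β + Σ(xᵢ−μ)²/2).
Σ(xᵢ−μ)² = (0.93)² + (-0.42)² + (-0.68)² + (0.71)² + (0.20)² + (0.05)² + (-0.58)² + (1.31)² = 4.1028.
Posterior: Inv-Gamma(7.6 + 8/2, 4.1 + 4.1028/2) = Inv-Gamma(11.60, 6.15140).
Posterior β = 6.15140.

6.15140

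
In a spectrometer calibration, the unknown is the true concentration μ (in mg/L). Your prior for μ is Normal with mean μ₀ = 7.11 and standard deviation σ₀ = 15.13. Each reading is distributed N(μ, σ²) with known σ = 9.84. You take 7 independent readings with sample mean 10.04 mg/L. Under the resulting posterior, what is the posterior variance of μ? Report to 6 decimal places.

For Normal data with known variance σ², a Normal(μ₀, σ₀²) prior on μ is conjugate. Posterior precision = 1/σ₀² + n/σ²; posterior mean is the precision-weighted average of μ₀ and x̄.
σ₀² = 15.13² = 228.9169, σ² = 9.84² = 96.8256; σ² + n·σ₀² = 96.8256 + 7·228.9169 = 1699.2439.
Posterior precision = 1/σ₀² + n/σ² = 1/228.9169 + 7/96.8256 = (σ² + n·σ₀²)/(σ₀²σ²) = 1699.2439/(228.9169·96.8256); posterior variance σₙ² = σ₀²σ²/(σ² + n·σ₀²) = 228.9169·96.8256/1699.2439 = 13.044046.

13.044046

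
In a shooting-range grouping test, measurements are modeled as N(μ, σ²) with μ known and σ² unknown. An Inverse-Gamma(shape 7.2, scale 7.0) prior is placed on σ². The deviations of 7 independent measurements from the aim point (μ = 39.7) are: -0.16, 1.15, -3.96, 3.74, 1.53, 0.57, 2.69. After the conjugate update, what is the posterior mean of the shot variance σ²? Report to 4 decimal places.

2.8309

With known mean μ and an Inverse-Gamma(α, β) prior on σ², the Normal likelihood is conjugate: posterior is Inv-Gamma(α + n/2, β + Σ(xᵢ−μ)²/2).
Σ(xᵢ−μ)² = (-0.16)² + (1.15)² + (-3.96)² + (3.74)² + (1.53)² + (0.57)² + (2.69)² = 40.9192.
Posterior: Inv-Gamma(7.2 + 7/2, 7.0 + 40.9192/2) = Inv-Gamma(10.70, 27.45960).
E[σ²|data] = β/(α−1) = 27.45960/9.70 = 2.8309.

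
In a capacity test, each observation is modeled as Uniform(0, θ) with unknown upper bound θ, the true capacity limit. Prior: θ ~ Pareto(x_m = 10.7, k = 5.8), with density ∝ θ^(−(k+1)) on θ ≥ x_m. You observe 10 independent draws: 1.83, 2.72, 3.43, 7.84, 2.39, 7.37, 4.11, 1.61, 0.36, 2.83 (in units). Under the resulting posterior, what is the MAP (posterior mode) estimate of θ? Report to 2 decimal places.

A Pareto(scale x_m, shape k) prior on the upper bound θ of Uniform(0, θ) is conjugate: posterior is Pareto(max(x_m, max xᵢ), k + n).
Sample maximum = 7.84; prior scale x_m = 10.7 → posterior scale = max = 10.70.
Posterior shape = 5.8 + 10 = 15.8.
The Pareto density is decreasing on [x_m, ∞), so the mode is x_m = 10.70.

10.70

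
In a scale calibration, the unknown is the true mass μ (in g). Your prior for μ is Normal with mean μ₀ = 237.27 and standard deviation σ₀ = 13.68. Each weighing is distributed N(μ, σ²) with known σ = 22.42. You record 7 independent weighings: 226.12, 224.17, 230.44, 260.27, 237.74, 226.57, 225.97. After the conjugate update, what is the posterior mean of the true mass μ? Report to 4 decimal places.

234.2130

For Normal data with known variance σ², a Normal(μ₀, σ₀²) prior on μ is conjugate. Posterior precision = 1/σ₀² + n/σ²; posterior mean is the precision-weighted average of μ₀ and x̄.
Σxᵢ = 226.12 + 224.17 + 230.44 + 260.27 + 237.74 + 226.57 + 225.97 = 1631.28, so n·x̄ = 1631.28.
σ₀² = 13.68² = 187.1424, σ² = 22.42² = 502.6564; σ² + n·σ₀² = 502.6564 + 7·187.1424 = 1812.6532.
Posterior mean = (μ₀/σ₀² + n·x̄/σ²)/(1/σ₀² + n/σ²) = (σ²·μ₀ + σ₀²·n·x̄)/(σ² + n·σ₀²) = (502.6564·237.27 + 187.1424·1631.28)/1812.6532 = 424546.9383/1812.6532 = 234.2130.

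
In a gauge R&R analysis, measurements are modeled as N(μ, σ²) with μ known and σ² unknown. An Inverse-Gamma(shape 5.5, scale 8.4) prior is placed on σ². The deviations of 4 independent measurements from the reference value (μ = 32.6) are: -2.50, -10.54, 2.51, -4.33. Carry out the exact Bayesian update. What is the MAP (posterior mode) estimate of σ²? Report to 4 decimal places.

With known mean μ and an Inverse-Gamma(α, β) prior on σ², the Normal likelihood is conjugate: posterior is Inv-Gamma(α + n/2, β + Σ(xᵢ−μ)²/2).
Σ(xᵢ−μ)² = (-2.50)² + (-10.54)² + (2.51)² + (-4.33)² = 142.3906.
Posterior: Inv-Gamma(5.5 + 4/2, 8.4 + 142.3906/2) = Inv-Gamma(7.50, 79.59530).
Mode = β/(α+1) = 79.59530/8.50 = 9.3642.

9.3642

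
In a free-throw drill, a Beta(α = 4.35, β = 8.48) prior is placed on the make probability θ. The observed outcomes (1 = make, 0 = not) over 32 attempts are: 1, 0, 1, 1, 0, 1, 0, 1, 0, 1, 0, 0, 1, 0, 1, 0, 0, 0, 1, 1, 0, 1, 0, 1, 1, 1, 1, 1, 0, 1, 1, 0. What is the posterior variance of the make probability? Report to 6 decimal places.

The Beta prior is conjugate to a Binomial/Bernoulli likelihood; the update adds successes to α and failures to β.
Posterior: Beta(α+k, β+n−k) = Beta(4.35+18, 8.48+14) = Beta(22.35, 22.48).
Var = αβ/((α+β)²(α+β+1)) = 22.35·22.48/(44.83²·45.83) = 0.005455.

0.005455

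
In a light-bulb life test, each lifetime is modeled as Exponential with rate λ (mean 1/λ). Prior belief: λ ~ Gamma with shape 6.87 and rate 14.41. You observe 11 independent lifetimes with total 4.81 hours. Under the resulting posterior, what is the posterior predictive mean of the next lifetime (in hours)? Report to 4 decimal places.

With a Gamma(shape α, rate β) prior on the exponential rate λ, the posterior after n observations with total T = Σxᵢ is Gamma(α+n, β+T).
Posterior: Gamma(6.87+11, 14.41+4.81) = Gamma(17.87, 19.22).
The predictive distribution for the next observation is Lomax; its mean is β/(α−1) = 19.22/16.87 = 1.1393.

1.1393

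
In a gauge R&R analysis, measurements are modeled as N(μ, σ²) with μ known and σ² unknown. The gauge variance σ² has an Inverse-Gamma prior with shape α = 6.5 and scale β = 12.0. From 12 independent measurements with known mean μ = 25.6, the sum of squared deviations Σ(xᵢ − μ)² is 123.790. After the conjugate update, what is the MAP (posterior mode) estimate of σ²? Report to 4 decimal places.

5.4737

With known mean μ and an Inverse-Gamma(α, β) prior on σ², the Normal likelihood is conjugate: posterior is Inv-Gamma(α + n/2, β + Σ(xᵢ−μ)²/2).
Posterior: Inv-Gamma(6.5 + 12/2, 12.0 + 123.790/2) = Inv-Gamma(12.50, 73.8950).
Mode = β/(α+1) = 73.8950/13.50 = 5.4737.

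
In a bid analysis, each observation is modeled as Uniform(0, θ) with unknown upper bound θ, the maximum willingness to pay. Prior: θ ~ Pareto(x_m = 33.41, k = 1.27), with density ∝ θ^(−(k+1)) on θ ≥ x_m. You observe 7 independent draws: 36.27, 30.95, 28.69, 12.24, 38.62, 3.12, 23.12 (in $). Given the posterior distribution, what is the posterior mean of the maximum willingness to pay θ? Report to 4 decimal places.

A Pareto(scale x_m, shape k) prior on the upper bound θ of Uniform(0, θ) is conjugate: posterior is Pareto(max(x_m, max xᵢ), k + n).
Sample maximum = 38.62; prior scale x_m = 33.41 → posterior scale = max = 38.62.
Posterior shape = 1.27 + 7 = 8.27.
E[θ|data] = k·x_m/(k−1) = 8.27·38.62/7.27 = 43.9322.

43.9322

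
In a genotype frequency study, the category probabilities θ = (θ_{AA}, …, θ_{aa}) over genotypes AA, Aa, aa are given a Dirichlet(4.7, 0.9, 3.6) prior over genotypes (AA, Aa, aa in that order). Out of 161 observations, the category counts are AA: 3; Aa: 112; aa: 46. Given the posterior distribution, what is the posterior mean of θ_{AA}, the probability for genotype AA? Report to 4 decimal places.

0.0452

The Dirichlet prior is conjugate to the Multinomial likelihood: each posterior αⱼ = prior αⱼ + observed count nⱼ.
Posterior concentration: (7.7, 112.9, 49.6), total = 170.2.
E[θ_{AA}|data] = α_{AA}/Σα = 7.7/170.2 = 0.0452.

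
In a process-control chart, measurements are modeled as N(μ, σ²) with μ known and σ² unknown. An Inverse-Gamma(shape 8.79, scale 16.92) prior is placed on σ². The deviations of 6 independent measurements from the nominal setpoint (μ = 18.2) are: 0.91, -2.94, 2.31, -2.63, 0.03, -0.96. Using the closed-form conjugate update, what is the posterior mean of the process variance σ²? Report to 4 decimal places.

With known mean μ and an Inverse-Gamma(α, β) prior on σ², the Normal likelihood is conjugate: posterior is Inv-Gamma(α + n/2, β + Σ(xᵢ−μ)²/2).
Σ(xᵢ−μ)² = (0.91)² + (-2.94)² + (2.31)² + (-2.63)² + (0.03)² + (-0.96)² = 22.6472.
Posterior: Inv-Gamma(8.79 + 6/2, 16.92 + 22.6472/2) = Inv-Gamma(11.79, 28.24360).
E[σ²|data] = β/(α−1) = 28.24360/10.79 = 2.6176.

2.6176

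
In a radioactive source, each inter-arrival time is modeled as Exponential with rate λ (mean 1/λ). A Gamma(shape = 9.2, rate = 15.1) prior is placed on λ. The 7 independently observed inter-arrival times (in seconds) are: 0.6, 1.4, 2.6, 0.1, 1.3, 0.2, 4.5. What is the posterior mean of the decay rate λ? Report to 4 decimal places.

With a Gamma(shape α, rate β) prior on the exponential rate λ, the posterior after n observations with total T = Σxᵢ is Gamma(α+n, β+T).
Sum of observations T = 10.7 seconds; n = 7.
Posterior: Gamma(9.2+7, 15.1+10.7) = Gamma(16.2, 25.8).
Posterior mean of λ = α/β = 16.2/25.8 = 0.6279.

0.6279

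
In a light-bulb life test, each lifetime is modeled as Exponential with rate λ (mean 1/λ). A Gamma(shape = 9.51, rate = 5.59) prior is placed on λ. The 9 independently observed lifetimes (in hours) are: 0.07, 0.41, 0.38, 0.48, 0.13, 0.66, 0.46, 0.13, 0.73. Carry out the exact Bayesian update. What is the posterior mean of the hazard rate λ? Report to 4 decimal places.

With a Gamma(shape α, rate β) prior on the exponential rate λ, the posterior after n observations with total T = Σxᵢ is Gamma(α+n, β+T).
Sum of observations T = 3.45 hours; n = 9.
Posterior: Gamma(9.51+9, 5.59+3.45) = Gamma(18.51, 9.04).
Posterior mean of λ = α/β = 18.51/9.04 = 2.0476.

2.0476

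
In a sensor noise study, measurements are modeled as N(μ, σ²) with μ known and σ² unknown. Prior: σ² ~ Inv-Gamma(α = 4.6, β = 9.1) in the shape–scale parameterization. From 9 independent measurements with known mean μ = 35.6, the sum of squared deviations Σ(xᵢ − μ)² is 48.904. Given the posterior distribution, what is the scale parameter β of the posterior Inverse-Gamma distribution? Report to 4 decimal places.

With known mean μ and an Inverse-Gamma(α, β) prior on σ², the Normal likelihood is conjugate: posterior is Inv-Gamma(α + n/2, β + Σ(xᵢ−μ)²/2).
Posterior: Inv-Gamma(4.6 + 9/2, 9.1 + 48.904/2) = Inv-Gamma(9.10, 33.5520).
Posterior β = 33.5520.

33.5520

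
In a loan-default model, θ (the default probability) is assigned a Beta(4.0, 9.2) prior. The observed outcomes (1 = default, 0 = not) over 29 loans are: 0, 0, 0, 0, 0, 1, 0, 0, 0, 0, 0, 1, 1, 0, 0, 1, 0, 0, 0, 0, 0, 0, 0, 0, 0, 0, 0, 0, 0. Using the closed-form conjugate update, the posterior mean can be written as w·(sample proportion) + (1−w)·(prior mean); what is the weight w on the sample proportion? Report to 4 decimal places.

The Beta prior is conjugate to a Binomial/Bernoulli likelihood; the update adds successes to α and failures to β.
Posterior mean = (α₀+k)/(α₀+β₀+n) = [n/(α₀+β₀+n)]·(k/n) + [(α₀+β₀)/(α₀+β₀+n)]·α₀/(α₀+β₀), so only n and the prior enter the weight.
The weight on the data is w = n/(α₀+β₀+n) = 29/(4.0+9.2+29) = 29/42.2 = 0.6872.

0.6872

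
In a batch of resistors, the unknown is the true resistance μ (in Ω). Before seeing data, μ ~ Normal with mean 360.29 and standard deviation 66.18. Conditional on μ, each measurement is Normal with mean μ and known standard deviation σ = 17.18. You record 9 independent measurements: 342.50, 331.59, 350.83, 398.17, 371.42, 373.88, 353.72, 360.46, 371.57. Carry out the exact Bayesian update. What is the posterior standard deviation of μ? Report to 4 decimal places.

5.7053

For Normal data with known variance σ², a Normal(μ₀, σ₀²) prior on μ is conjugate. Posterior precision = 1/σ₀² + n/σ²; posterior mean is the precision-weighted average of μ₀ and x̄.
σ₀² = 66.18² = 4379.7924, σ² = 17.18² = 295.1524; σ² + n·σ₀² = 295.1524 + 9·4379.7924 = 39713.284.
Posterior precision = 1/σ₀² + n/σ² = 1/4379.7924 + 9/295.1524 = (σ² + n·σ₀²)/(σ₀²σ²) = 39713.284/(4379.7924·295.1524); posterior variance σₙ² = σ₀²σ²/(σ² + n·σ₀²) = 4379.7924·295.1524/39713.284 = 32.550978.
Posterior SD = √σₙ² = √(4379.7924·295.1524/39713.284) = 5.7053.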